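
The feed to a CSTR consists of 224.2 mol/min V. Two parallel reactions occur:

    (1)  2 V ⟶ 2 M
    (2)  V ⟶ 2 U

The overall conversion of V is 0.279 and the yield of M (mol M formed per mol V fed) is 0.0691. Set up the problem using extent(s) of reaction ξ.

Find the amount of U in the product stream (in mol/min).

Yield of M: 2ξ₁ / 224.2 = 0.0691 → ξ₁ = 7.746 mol/min.
Conversion of V: 2ξ₁ + 1ξ₂ = 0.279 × 224.2 = 62.55 → ξ₂ = 47.06 mol/min.
Outlet amounts (n = n₀ + Σ ν·ξ):
  V: 224.2 − 2(7.746) − 1(47.06) = 161.6
  M: 0 + 2(7.746) = 15.49
  U: 0 + 2(47.06) = 94.12

94.1 mol/min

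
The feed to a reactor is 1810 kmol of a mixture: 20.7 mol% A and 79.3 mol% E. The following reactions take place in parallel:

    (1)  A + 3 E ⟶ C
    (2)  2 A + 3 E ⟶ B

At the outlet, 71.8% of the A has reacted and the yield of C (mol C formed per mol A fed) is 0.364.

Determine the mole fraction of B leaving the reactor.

Yield of C: 1ξ₁ / 374.7 = 0.364 → ξ₁ = 136.4 kmol.
Conversion of A: 1ξ₁ + 2ξ₂ = 0.718 × 374.7 = 269 → ξ₂ = 66.32 kmol.
Outlet amounts (n = n₀ + Σ ν·ξ):
  A: 374.7 − 1(136.4) − 2(66.32) = 105.7
  E: 1435 − 3(136.4) − 3(66.32) = 827.2
  C: 0 + 1(136.4) = 136.4
  B: 0 + 1(66.32) = 66.32
Total out = 1136 kmol; y_B = 66.32 / 1136 = 0.0584.

0.0584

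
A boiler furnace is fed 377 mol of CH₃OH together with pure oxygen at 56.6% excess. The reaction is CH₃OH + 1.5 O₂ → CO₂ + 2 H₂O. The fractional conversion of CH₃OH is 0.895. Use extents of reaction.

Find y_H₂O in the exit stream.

0.471

Stoichiometric O₂ = 1.5 × 377 = 565.5 mol; O₂ fed = 565.5 × 1.566 = 885.6 mol.
Fuel reacted = 0.895 × 377 → ξ = 337.4 mol.
Outlet (n = n₀ + ν ξ):
  CH₃OH: 377 − 1(337.4) = 39.58
  O₂: 885.6 − 1.5(337.4) = 379.5
  CO₂: 0 + 1(337.4) = 337.4
  H₂O: 0 + 2(337.4) = 674.8
Total out = 1431 mol; y_H₂O = 674.8 / 1431 = 0.4715.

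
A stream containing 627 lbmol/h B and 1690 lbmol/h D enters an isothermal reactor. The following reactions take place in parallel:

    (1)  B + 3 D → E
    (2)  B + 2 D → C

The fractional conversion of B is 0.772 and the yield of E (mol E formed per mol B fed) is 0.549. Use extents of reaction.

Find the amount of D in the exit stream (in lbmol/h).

Yield of E: 1ξ₁ / 627 = 0.549 → ξ₁ = 344.2 lbmol/h.
Conversion of B: 1ξ₁ + 1ξ₂ = 0.772 × 627 = 484 → ξ₂ = 139.8 lbmol/h.
Outlet amounts (n = n₀ + Σ ν·ξ):
  B: 627 − 1(344.2) − 1(139.8) = 143
  D: 1690 − 3(344.2) − 2(139.8) = 377.7
  E: 0 + 1(344.2) = 344.2
  C: 0 + 1(139.8) = 139.8

378 lbmol/h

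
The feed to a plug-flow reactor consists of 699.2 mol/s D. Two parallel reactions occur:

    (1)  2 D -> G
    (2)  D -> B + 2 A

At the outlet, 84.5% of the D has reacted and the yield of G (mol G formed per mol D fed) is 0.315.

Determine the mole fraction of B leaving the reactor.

Yield of G: 1ξ₁ / 699.2 = 0.315 → ξ₁ = 220.2 mol/s.
Conversion of D: 2ξ₁ + 1ξ₂ = 0.845 × 699.2 = 590.8 → ξ₂ = 150.3 mol/s.
Outlet amounts (n = n₀ + Σ ν·ξ):
  D: 699.2 − 2(220.2) − 1(150.3) = 108.4
  G: 0 + 1(220.2) = 220.2
  B: 0 + 1(150.3) = 150.3
  A: 0 + 2(150.3) = 300.7
Total out = 779.6 mol/s; y_B = 150.3 / 779.6 = 0.1928.

0.193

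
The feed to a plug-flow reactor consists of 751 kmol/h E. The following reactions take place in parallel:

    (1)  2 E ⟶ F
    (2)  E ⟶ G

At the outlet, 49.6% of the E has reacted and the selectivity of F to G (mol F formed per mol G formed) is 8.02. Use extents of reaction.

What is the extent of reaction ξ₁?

ξ₁ = 175 kmol/h

Conversion of E: E consumed = 0.496 × 751 = 372.5 kmol/h = 2ξ₁ + 1ξ₂.
Selectivity: 1ξ₁ / (1ξ₂) = 8.02 → ξ₁ = 8.02 ξ₂.
Substitute: (2·8.02 + 1) ξ₂ = 372.5 → ξ₂ = 21.86 kmol/h, ξ₁ = 175.3 kmol/h.
Outlet amounts (n = n₀ + Σ ν·ξ):
  E: 751 − 2(175.3) − 1(21.86) = 378.5
  F: 0 + 1(175.3) = 175.3
  G: 0 + 1(21.86) = 21.86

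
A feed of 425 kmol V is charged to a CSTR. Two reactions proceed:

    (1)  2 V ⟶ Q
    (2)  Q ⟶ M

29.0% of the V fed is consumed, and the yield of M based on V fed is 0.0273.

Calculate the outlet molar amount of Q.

Conversion of V: V consumed = 2ξ₁ = 0.29 × 425 → ξ₁ = 61.62 kmol.
Yield of M: 1ξ₂ / 425 = 0.0273 → ξ₂ = 11.6 kmol.
Outlet amounts (n = n₀ + Σ ν·ξ):
  V: 425 − 2(61.62) = 301.8
  Q: 0 + 1(61.62) − 1(11.6) = 50.02
  M: 0 + 1(11.6) = 11.6

50 kmol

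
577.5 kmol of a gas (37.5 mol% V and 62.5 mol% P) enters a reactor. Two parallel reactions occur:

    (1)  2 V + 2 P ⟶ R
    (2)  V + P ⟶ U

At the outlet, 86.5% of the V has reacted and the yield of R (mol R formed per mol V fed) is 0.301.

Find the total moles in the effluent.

Yield of R: 1ξ₁ / 216.6 = 0.301 → ξ₁ = 65.19 kmol.
Conversion of V: 2ξ₁ + 1ξ₂ = 0.865 × 216.6 = 187.3 → ξ₂ = 56.96 kmol.
Outlet amounts (n = n₀ + Σ ν·ξ):
  V: 216.6 − 2(65.19) − 1(56.96) = 29.24
  P: 360.9 − 2(65.19) − 1(56.96) = 173.6
  R: 0 + 1(65.19) = 65.19
  U: 0 + 1(56.96) = 56.96
Total out = 29.24 + 173.6 + 65.19 + 56.96 = 325 kmol.

325 kmol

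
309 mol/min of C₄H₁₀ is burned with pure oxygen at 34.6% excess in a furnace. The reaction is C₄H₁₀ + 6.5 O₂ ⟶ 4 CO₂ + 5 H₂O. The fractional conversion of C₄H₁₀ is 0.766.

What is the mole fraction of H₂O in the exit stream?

0.351

Stoichiometric O₂ = 6.5 × 309 = 2008 mol/min; O₂ fed = 2008 × 1.346 = 2703 mol/min.
Fuel reacted = 0.766 × 309 → ξ = 236.7 mol/min.
Outlet (n = n₀ + ν ξ):
  C₄H₁₀: 309 − 1(236.7) = 72.31
  O₂: 2703 − 6.5(236.7) = 1165
  CO₂: 0 + 4(236.7) = 946.8
  H₂O: 0 + 5(236.7) = 1183
Total out = 3367 mol/min; y_H₂O = 1183 / 3367 = 0.3514.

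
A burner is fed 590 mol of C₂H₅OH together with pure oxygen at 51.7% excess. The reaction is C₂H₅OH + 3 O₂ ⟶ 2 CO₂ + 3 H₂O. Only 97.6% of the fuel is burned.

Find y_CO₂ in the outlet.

0.299

Stoichiometric O₂ = 3 × 590 = 1770 mol; O₂ fed = 1770 × 1.517 = 2685 mol.
Fuel reacted = 0.976 × 590 → ξ = 575.8 mol.
Outlet (n = n₀ + ν ξ):
  C₂H₅OH: 590 − 1(575.8) = 14.16
  O₂: 2685 − 3(575.8) = 957.6
  CO₂: 0 + 2(575.8) = 1152
  H₂O: 0 + 3(575.8) = 1728
Total out = 3851 mol; y_CO₂ = 1152 / 3851 = 0.2991.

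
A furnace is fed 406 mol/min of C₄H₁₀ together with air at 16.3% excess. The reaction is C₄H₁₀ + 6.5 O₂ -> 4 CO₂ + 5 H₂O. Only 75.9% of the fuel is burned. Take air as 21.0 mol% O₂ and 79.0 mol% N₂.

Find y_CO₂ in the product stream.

0.0796

Stoichiometric O₂ = 6.5 × 406 = 2639 mol/min; O₂ fed = 2639 × 1.163 = 3069 mol/min.
N₂ fed = 3069 × 79/21 = 11550 mol/min.
Fuel reacted = 0.759 × 406 → ξ = 308.2 mol/min.
Outlet (n = n₀ + ν ξ):
  C₄H₁₀: 406 − 1(308.2) = 97.85
  O₂: 3069 − 6.5(308.2) = 1066
  N₂: 11550 (inert)
  CO₂: 0 + 4(308.2) = 1233
  H₂O: 0 + 5(308.2) = 1541
Total out = 15480 mol/min; y_CO₂ = 1233 / 15480 = 0.07961.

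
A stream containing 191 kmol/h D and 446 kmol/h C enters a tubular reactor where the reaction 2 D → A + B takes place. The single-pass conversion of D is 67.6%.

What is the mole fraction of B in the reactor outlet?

0.101

D reacted = 0.676 × 191 = 129.1 kmol/h; ν_D = −2, so ξ = 129.1/2 = 64.56 kmol/h.
Outlet amounts (n = n₀ + ν ξ):
  D: 191 − 2(64.56) = 61.88
  A: 0 + 1(64.56) = 64.56
  B: 0 + 1(64.56) = 64.56
  C: 446 (inert)
Total out = 637 kmol/h; y_B = 64.56 / 637 = 0.1013.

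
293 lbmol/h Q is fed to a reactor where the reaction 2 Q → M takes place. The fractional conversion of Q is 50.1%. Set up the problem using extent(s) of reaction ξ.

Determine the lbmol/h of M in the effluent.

Q reacted = 0.501 × 293 = 146.8 lbmol/h; ν_Q = −2, so ξ = 146.8/2 = 73.4 lbmol/h.
Outlet amounts (n = n₀ + ν ξ):
  Q: 293 − 2(73.4) = 146.2
  M: 0 + 1(73.4) = 73.4

73.4 lbmol/h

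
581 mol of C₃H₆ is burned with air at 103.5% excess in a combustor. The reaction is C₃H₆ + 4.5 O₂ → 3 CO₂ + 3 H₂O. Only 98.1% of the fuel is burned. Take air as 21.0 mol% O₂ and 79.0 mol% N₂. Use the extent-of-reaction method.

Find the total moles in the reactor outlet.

26200 mol

Stoichiometric O₂ = 4.5 × 581 = 2614 mol; O₂ fed = 2614 × 2.035 = 5321 mol.
N₂ fed = 5321 × 79/21 = 20020 mol.
Fuel reacted = 0.981 × 581 → ξ = 570 mol.
Outlet (n = n₀ + ν ξ):
  C₃H₆: 581 − 1(570) = 11.04
  O₂: 5321 − 4.5(570) = 2756
  N₂: 20020 (inert)
  CO₂: 0 + 3(570) = 1710
  H₂O: 0 + 3(570) = 1710
Total out = 11.04 + 2756 + 20020 + 1710 + 1710 = 26200 mol.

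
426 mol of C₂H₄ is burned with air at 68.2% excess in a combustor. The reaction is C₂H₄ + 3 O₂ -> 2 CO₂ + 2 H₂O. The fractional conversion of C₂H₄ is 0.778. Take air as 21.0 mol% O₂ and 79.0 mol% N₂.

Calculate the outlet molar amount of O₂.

1160 mol

Stoichiometric O₂ = 3 × 426 = 1278 mol; O₂ fed = 1278 × 1.682 = 2150 mol.
N₂ fed = 2150 × 79/21 = 8087 mol.
Fuel reacted = 0.778 × 426 → ξ = 331.4 mol.
Outlet (n = n₀ + ν ξ):
  C₂H₄: 426 − 1(331.4) = 94.57
  O₂: 2150 − 3(331.4) = 1155
  N₂: 8087 (inert)
  CO₂: 0 + 2(331.4) = 662.9
  H₂O: 0 + 2(331.4) = 662.9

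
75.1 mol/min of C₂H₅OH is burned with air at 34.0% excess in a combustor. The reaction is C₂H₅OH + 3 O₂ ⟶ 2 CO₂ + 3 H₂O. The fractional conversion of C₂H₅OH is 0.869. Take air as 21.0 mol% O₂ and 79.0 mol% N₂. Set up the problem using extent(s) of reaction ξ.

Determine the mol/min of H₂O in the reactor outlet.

196 mol/min

Stoichiometric O₂ = 3 × 75.1 = 225.3 mol/min; O₂ fed = 225.3 × 1.340 = 301.9 mol/min.
N₂ fed = 301.9 × 79/21 = 1136 mol/min.
Fuel reacted = 0.869 × 75.1 → ξ = 65.26 mol/min.
Outlet (n = n₀ + ν ξ):
  C₂H₅OH: 75.1 − 1(65.26) = 9.838
  O₂: 301.9 − 3(65.26) = 106.1
  N₂: 1136 (inert)
  CO₂: 0 + 2(65.26) = 130.5
  H₂O: 0 + 3(65.26) = 195.8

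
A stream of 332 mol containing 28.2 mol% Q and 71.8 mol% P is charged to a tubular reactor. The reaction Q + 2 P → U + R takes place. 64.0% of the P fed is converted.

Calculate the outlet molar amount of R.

76.3 mol

P reacted = 0.64 × 238.4 = 152.6 mol; ν_P = −2, so ξ = 152.6/2 = 76.28 mol.
Outlet amounts (n = n₀ + ν ξ):
  Q: 93.62 − 1(76.28) = 17.34
  P: 238.4 − 2(76.28) = 85.82
  U: 0 + 1(76.28) = 76.28
  R: 0 + 1(76.28) = 76.28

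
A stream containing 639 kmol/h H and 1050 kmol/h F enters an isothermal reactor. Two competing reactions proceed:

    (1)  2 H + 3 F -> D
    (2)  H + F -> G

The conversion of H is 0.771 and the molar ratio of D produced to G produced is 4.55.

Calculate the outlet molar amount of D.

222 kmol/h

Conversion of H: H consumed = 0.771 × 639 = 492.7 kmol/h = 2ξ₁ + 1ξ₂.
Selectivity: 1ξ₁ / (1ξ₂) = 4.55 → ξ₁ = 4.55 ξ₂.
Substitute: (2·4.55 + 1) ξ₂ = 492.7 → ξ₂ = 48.78 kmol/h, ξ₁ = 221.9 kmol/h.
Outlet amounts (n = n₀ + Σ ν·ξ):
  H: 639 − 2(221.9) − 1(48.78) = 146.3
  F: 1050 − 3(221.9) − 1(48.78) = 335.4
  D: 0 + 1(221.9) = 221.9
  G: 0 + 1(48.78) = 48.78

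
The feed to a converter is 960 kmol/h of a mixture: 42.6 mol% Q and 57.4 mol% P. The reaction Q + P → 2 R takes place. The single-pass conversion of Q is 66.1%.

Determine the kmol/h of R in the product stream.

Q reacted = 0.661 × 409 = 270.3 kmol/h; ν_Q = −1, so ξ = 270.3/1 = 270.3 kmol/h.
Outlet amounts (n = n₀ + ν ξ):
  Q: 409 − 1(270.3) = 138.6
  P: 551 − 1(270.3) = 280.7
  R: 0 + 2(270.3) = 540.6

541 kmol/h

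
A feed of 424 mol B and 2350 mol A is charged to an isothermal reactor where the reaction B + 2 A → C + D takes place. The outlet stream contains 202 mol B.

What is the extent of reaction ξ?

For B: n = n₀ − 1ξ → 202 = 424 − 1ξ, giving ξ = 222 mol.
Outlet amounts (n = n₀ + ν ξ):
  B: 424 − 1(222) = 202
  A: 2350 − 2(222) = 1906
  C: 0 + 1(222) = 222
  D: 0 + 1(222) = 222

ξ = 222 mol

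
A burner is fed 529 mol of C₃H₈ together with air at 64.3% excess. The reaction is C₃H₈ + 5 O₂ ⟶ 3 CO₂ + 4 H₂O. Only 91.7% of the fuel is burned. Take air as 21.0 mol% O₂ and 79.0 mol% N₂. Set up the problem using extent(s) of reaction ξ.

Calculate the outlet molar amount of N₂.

Stoichiometric O₂ = 5 × 529 = 2645 mol; O₂ fed = 2645 × 1.643 = 4346 mol.
N₂ fed = 4346 × 79/21 = 16350 mol.
Fuel reacted = 0.917 × 529 → ξ = 485.1 mol.
Outlet (n = n₀ + ν ξ):
  C₃H₈: 529 − 1(485.1) = 43.91
  O₂: 4346 − 5(485.1) = 1920
  N₂: 16350 (inert)
  CO₂: 0 + 3(485.1) = 1455
  H₂O: 0 + 4(485.1) = 1940

16300 mol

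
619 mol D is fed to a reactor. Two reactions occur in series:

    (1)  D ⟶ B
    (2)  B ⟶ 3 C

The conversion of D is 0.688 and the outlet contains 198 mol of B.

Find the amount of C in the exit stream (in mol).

684 mol

Conversion of D: D consumed = 1ξ₁ = 0.688 × 619 → ξ₁ = 425.9 mol.
B balance: n_B = 0 + 1ξ₁ − 1ξ₂ = 198 → ξ₂ = (1·425.9 − 198)/1 = 227.9 mol.
Outlet amounts (n = n₀ + Σ ν·ξ):
  D: 619 − 1(425.9) = 193.1
  B: 0 + 1(425.9) − 1(227.9) = 198
  C: 0 + 3(227.9) = 683.6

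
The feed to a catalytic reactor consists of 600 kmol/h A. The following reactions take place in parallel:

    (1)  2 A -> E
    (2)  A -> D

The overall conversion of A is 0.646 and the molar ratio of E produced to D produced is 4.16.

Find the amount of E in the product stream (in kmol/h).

Conversion of A: A consumed = 0.646 × 600 = 387.6 kmol/h = 2ξ₁ + 1ξ₂.
Selectivity: 1ξ₁ / (1ξ₂) = 4.16 → ξ₁ = 4.16 ξ₂.
Substitute: (2·4.16 + 1) ξ₂ = 387.6 → ξ₂ = 41.59 kmol/h, ξ₁ = 173 kmol/h.
Outlet amounts (n = n₀ + Σ ν·ξ):
  A: 600 − 2(173) − 1(41.59) = 212.4
  E: 0 + 1(173) = 173
  D: 0 + 1(41.59) = 41.59

173 kmol/h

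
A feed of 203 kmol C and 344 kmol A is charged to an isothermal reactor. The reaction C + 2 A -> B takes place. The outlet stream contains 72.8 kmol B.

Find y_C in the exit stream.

0.324

For B: n = n₀ + 1ξ → 72.8 = 0 + 1ξ, giving ξ = 72.8 kmol.
Outlet amounts (n = n₀ + ν ξ):
  C: 203 − 1(72.8) = 130.2
  A: 344 − 2(72.8) = 198.4
  B: 0 + 1(72.8) = 72.8
Total out = 401.4 kmol; y_C = 130.2 / 401.4 = 0.3244.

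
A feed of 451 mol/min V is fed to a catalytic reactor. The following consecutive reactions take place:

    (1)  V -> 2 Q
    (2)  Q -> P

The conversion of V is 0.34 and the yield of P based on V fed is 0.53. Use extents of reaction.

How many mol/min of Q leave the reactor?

Conversion of V: V consumed = 1ξ₁ = 0.34 × 451 → ξ₁ = 153.3 mol/min.
Yield of P: 1ξ₂ / 451 = 0.53 → ξ₂ = 239 mol/min.
Outlet amounts (n = n₀ + Σ ν·ξ):
  V: 451 − 1(153.3) = 297.7
  Q: 0 + 2(153.3) − 1(239) = 67.65
  P: 0 + 1(239) = 239

67.7 mol/min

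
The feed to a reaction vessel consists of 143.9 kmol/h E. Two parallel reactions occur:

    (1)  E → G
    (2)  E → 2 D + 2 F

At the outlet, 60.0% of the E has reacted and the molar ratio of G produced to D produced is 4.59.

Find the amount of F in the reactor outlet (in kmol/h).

Conversion of E: E consumed = 0.6 × 143.9 = 86.34 kmol/h = 1ξ₁ + 1ξ₂.
Selectivity: 1ξ₁ / (2ξ₂) = 4.59 → ξ₁ = 9.18 ξ₂.
Substitute: (1·9.18 + 1) ξ₂ = 86.34 → ξ₂ = 8.481 kmol/h, ξ₁ = 77.86 kmol/h.
Outlet amounts (n = n₀ + Σ ν·ξ):
  E: 143.9 − 1(77.86) − 1(8.481) = 57.56
  G: 0 + 1(77.86) = 77.86
  D: 0 + 2(8.481) = 16.96
  F: 0 + 2(8.481) = 16.96

17 kmol/h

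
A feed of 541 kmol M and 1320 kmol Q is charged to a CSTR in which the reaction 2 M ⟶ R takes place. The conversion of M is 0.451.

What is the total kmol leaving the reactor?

M reacted = 0.451 × 541 = 244 kmol; ν_M = −2, so ξ = 244/2 = 122 kmol.
Outlet amounts (n = n₀ + ν ξ):
  M: 541 − 2(122) = 297
  R: 0 + 1(122) = 122
  Q: 1320 (inert)
Total out = 297 + 122 + 1320 = 1739 kmol.

1740 kmol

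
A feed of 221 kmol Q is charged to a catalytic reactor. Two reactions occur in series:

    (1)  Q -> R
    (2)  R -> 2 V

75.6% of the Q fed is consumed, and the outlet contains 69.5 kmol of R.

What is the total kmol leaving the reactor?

Conversion of Q: Q consumed = 1ξ₁ = 0.756 × 221 → ξ₁ = 167.1 kmol.
R balance: n_R = 0 + 1ξ₁ − 1ξ₂ = 69.5 → ξ₂ = (1·167.1 − 69.5)/1 = 97.58 kmol.
Outlet amounts (n = n₀ + Σ ν·ξ):
  Q: 221 − 1(167.1) = 53.92
  R: 0 + 1(167.1) − 1(97.58) = 69.5
  V: 0 + 2(97.58) = 195.2
Total out = 53.92 + 69.5 + 195.2 = 318.6 kmol.

319 kmol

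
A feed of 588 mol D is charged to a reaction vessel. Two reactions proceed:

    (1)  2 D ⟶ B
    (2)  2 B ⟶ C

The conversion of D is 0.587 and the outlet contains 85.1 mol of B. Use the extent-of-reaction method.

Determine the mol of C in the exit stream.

Conversion of D: D consumed = 2ξ₁ = 0.587 × 588 → ξ₁ = 172.6 mol.
B balance: n_B = 0 + 1ξ₁ − 2ξ₂ = 85.1 → ξ₂ = (1·172.6 − 85.1)/2 = 43.74 mol.
Outlet amounts (n = n₀ + Σ ν·ξ):
  D: 588 − 2(172.6) = 242.8
  B: 0 + 1(172.6) − 2(43.74) = 85.1
  C: 0 + 1(43.74) = 43.74

43.7 mol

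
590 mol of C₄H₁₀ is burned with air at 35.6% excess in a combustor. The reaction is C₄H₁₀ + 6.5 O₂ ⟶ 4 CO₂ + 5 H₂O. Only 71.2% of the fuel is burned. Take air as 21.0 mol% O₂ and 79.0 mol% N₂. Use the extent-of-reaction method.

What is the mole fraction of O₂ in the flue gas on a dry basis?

0.103

Stoichiometric O₂ = 6.5 × 590 = 3835 mol; O₂ fed = 3835 × 1.356 = 5200 mol.
N₂ fed = 5200 × 79/21 = 19560 mol.
Fuel reacted = 0.712 × 590 → ξ = 420.1 mol.
Outlet (n = n₀ + ν ξ):
  C₄H₁₀: 590 − 1(420.1) = 169.9
  O₂: 5200 − 6.5(420.1) = 2470
  N₂: 19560 (inert)
  CO₂: 0 + 4(420.1) = 1680
  H₂O: 0 + 5(420.1) = 2100
Dry total = 23880 mol; y_O₂ (dry) = 2470 / 23880 = 0.1034.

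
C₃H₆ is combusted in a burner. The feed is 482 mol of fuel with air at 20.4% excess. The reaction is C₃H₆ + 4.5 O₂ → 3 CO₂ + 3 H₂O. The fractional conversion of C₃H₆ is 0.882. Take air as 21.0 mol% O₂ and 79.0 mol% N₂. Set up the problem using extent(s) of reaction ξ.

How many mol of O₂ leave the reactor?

698 mol

Stoichiometric O₂ = 4.5 × 482 = 2169 mol; O₂ fed = 2169 × 1.204 = 2611 mol.
N₂ fed = 2611 × 79/21 = 9824 mol.
Fuel reacted = 0.882 × 482 → ξ = 425.1 mol.
Outlet (n = n₀ + ν ξ):
  C₃H₆: 482 − 1(425.1) = 56.88
  O₂: 2611 − 4.5(425.1) = 698.4
  N₂: 9824 (inert)
  CO₂: 0 + 3(425.1) = 1275
  H₂O: 0 + 3(425.1) = 1275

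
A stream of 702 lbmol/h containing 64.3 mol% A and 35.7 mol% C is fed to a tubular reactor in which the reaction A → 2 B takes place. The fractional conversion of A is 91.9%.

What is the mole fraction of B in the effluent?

A reacted = 0.919 × 451.4 = 414.8 lbmol/h; ν_A = −1, so ξ = 414.8/1 = 414.8 lbmol/h.
Outlet amounts (n = n₀ + ν ξ):
  A: 451.4 − 1(414.8) = 36.56
  B: 0 + 2(414.8) = 829.6
  C: 250.6 (inert)
Total out = 1117 lbmol/h; y_B = 829.6 / 1117 = 0.7429.

0.743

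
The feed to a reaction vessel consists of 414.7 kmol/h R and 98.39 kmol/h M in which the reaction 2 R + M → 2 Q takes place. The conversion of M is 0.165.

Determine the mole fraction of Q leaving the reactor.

M reacted = 0.165 × 98.39 = 16.23 kmol/h; ν_M = −1, so ξ = 16.23/1 = 16.23 kmol/h.
Outlet amounts (n = n₀ + ν ξ):
  R: 414.7 − 2(16.23) = 382.2
  M: 98.39 − 1(16.23) = 82.16
  Q: 0 + 2(16.23) = 32.47
Total out = 496.9 kmol/h; y_Q = 32.47 / 496.9 = 0.06535.

0.0653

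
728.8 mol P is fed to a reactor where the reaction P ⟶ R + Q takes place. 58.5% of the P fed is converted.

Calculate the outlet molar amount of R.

426 mol

P reacted = 0.585 × 728.8 = 426.3 mol; ν_P = −1, so ξ = 426.3/1 = 426.3 mol.
Outlet amounts (n = n₀ + ν ξ):
  P: 728.8 − 1(426.3) = 302.5
  R: 0 + 1(426.3) = 426.3
  Q: 0 + 1(426.3) = 426.3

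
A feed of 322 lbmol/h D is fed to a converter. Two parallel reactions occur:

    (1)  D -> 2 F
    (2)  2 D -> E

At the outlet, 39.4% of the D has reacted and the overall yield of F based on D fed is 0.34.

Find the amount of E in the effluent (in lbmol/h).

36.1 lbmol/h

Yield of F: 2ξ₁ / 322 = 0.34 → ξ₁ = 54.74 lbmol/h.
Conversion of D: 1ξ₁ + 2ξ₂ = 0.394 × 322 = 126.9 → ξ₂ = 36.06 lbmol/h.
Outlet amounts (n = n₀ + Σ ν·ξ):
  D: 322 − 1(54.74) − 2(36.06) = 195.1
  F: 0 + 2(54.74) = 109.5
  E: 0 + 1(36.06) = 36.06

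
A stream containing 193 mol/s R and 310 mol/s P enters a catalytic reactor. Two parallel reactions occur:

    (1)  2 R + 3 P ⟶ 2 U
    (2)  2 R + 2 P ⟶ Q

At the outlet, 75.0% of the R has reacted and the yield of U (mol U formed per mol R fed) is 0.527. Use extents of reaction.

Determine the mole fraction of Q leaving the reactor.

0.0753

Yield of U: 2ξ₁ / 193 = 0.527 → ξ₁ = 50.86 mol/s.
Conversion of R: 2ξ₁ + 2ξ₂ = 0.75 × 193 = 144.8 → ξ₂ = 21.52 mol/s.
Outlet amounts (n = n₀ + Σ ν·ξ):
  R: 193 − 2(50.86) − 2(21.52) = 48.25
  P: 310 − 3(50.86) − 2(21.52) = 114.4
  U: 0 + 2(50.86) = 101.7
  Q: 0 + 1(21.52) = 21.52
Total out = 285.9 mol/s; y_Q = 21.52 / 285.9 = 0.07528.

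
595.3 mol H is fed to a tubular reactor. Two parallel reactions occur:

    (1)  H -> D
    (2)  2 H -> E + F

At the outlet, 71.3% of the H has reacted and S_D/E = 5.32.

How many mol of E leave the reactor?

58 mol

Conversion of H: H consumed = 0.713 × 595.3 = 424.4 mol = 1ξ₁ + 2ξ₂.
Selectivity: 1ξ₁ / (1ξ₂) = 5.32 → ξ₁ = 5.32 ξ₂.
Substitute: (1·5.32 + 2) ξ₂ = 424.4 → ξ₂ = 57.98 mol, ξ₁ = 308.5 mol.
Outlet amounts (n = n₀ + Σ ν·ξ):
  H: 595.3 − 1(308.5) − 2(57.98) = 170.9
  D: 0 + 1(308.5) = 308.5
  E: 0 + 1(57.98) = 57.98
  F: 0 + 1(57.98) = 57.98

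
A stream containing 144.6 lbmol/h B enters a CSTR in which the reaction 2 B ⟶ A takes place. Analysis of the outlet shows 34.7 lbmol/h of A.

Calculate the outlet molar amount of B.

For A: n = n₀ + 1ξ → 34.7 = 0 + 1ξ, giving ξ = 34.7 lbmol/h.
Outlet amounts (n = n₀ + ν ξ):
  B: 144.6 − 2(34.7) = 75.2
  A: 0 + 1(34.7) = 34.7

75.2 lbmol/h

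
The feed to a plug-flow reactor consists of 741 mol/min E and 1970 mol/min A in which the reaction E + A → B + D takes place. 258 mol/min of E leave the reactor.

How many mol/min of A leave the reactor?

For E: n = n₀ − 1ξ → 258 = 741 − 1ξ, giving ξ = 483 mol/min.
Outlet amounts (n = n₀ + ν ξ):
  E: 741 − 1(483) = 258
  A: 1970 − 1(483) = 1487
  B: 0 + 1(483) = 483
  D: 0 + 1(483) = 483

1490 mol/min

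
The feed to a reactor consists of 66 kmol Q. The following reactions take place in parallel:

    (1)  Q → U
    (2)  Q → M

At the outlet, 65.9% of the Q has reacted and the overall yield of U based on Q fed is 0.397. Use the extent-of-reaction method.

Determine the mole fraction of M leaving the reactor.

0.262

Yield of U: 1ξ₁ / 66 = 0.397 → ξ₁ = 26.2 kmol.
Conversion of Q: 1ξ₁ + 1ξ₂ = 0.659 × 66 = 43.49 → ξ₂ = 17.29 kmol.
Outlet amounts (n = n₀ + Σ ν·ξ):
  Q: 66 − 1(26.2) − 1(17.29) = 22.51
  U: 0 + 1(26.2) = 26.2
  M: 0 + 1(17.29) = 17.29
Total out = 66 kmol; y_M = 17.29 / 66 = 0.262.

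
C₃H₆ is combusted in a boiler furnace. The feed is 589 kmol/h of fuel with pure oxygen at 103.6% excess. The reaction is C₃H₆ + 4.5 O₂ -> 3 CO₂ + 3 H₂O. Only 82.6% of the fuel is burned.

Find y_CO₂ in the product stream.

0.234

Stoichiometric O₂ = 4.5 × 589 = 2650 kmol/h; O₂ fed = 2650 × 2.036 = 5396 kmol/h.
Fuel reacted = 0.826 × 589 → ξ = 486.5 kmol/h.
Outlet (n = n₀ + ν ξ):
  C₃H₆: 589 − 1(486.5) = 102.5
  O₂: 5396 − 4.5(486.5) = 3207
  CO₂: 0 + 3(486.5) = 1460
  H₂O: 0 + 3(486.5) = 1460
Total out = 6229 kmol/h; y_CO₂ = 1460 / 6229 = 0.2343.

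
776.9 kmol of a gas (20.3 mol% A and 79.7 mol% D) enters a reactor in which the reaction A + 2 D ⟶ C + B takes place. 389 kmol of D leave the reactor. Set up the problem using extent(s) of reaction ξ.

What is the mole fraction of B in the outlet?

0.174

For D: n = n₀ − 2ξ → 389 = 619.2 − 2ξ, giving ξ = 115.1 kmol.
Outlet amounts (n = n₀ + ν ξ):
  A: 157.7 − 1(115.1) = 42.62
  D: 619.2 − 2(115.1) = 389
  C: 0 + 1(115.1) = 115.1
  B: 0 + 1(115.1) = 115.1
Total out = 661.8 kmol; y_B = 115.1 / 661.8 = 0.1739.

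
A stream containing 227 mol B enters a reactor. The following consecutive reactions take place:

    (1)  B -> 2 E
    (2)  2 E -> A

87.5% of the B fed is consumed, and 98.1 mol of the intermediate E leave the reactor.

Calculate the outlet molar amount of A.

150 mol

Conversion of B: B consumed = 1ξ₁ = 0.875 × 227 → ξ₁ = 198.6 mol.
E balance: n_E = 0 + 2ξ₁ − 2ξ₂ = 98.1 → ξ₂ = (2·198.6 − 98.1)/2 = 149.6 mol.
Outlet amounts (n = n₀ + Σ ν·ξ):
  B: 227 − 1(198.6) = 28.38
  E: 0 + 2(198.6) − 2(149.6) = 98.1
  A: 0 + 1(149.6) = 149.6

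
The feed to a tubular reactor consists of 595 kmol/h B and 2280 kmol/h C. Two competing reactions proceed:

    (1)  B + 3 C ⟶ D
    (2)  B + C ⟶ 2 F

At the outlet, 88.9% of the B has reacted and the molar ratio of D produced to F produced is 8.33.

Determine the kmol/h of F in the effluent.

59.9 kmol/h

Conversion of B: B consumed = 0.889 × 595 = 529 kmol/h = 1ξ₁ + 1ξ₂.
Selectivity: 1ξ₁ / (2ξ₂) = 8.33 → ξ₁ = 16.66 ξ₂.
Substitute: (1·16.66 + 1) ξ₂ = 529 → ξ₂ = 29.95 kmol/h, ξ₁ = 499 kmol/h.
Outlet amounts (n = n₀ + Σ ν·ξ):
  B: 595 − 1(499) − 1(29.95) = 66.04
  C: 2280 − 3(499) − 1(29.95) = 753
  D: 0 + 1(499) = 499
  F: 0 + 2(29.95) = 59.9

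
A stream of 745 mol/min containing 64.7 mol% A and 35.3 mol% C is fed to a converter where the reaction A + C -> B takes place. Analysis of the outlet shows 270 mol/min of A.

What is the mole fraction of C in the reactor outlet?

0.0956

For A: n = n₀ − 1ξ → 270 = 482 − 1ξ, giving ξ = 212 mol/min.
Outlet amounts (n = n₀ + ν ξ):
  A: 482 − 1(212) = 270
  C: 263 − 1(212) = 50.97
  B: 0 + 1(212) = 212
Total out = 533 mol/min; y_C = 50.97 / 533 = 0.09563.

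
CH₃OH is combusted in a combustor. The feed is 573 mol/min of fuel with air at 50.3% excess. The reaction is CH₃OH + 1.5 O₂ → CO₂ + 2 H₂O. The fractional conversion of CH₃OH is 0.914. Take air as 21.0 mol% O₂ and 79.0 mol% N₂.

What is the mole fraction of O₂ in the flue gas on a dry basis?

0.0852

Stoichiometric O₂ = 1.5 × 573 = 859.5 mol/min; O₂ fed = 859.5 × 1.503 = 1292 mol/min.
N₂ fed = 1292 × 79/21 = 4860 mol/min.
Fuel reacted = 0.914 × 573 → ξ = 523.7 mol/min.
Outlet (n = n₀ + ν ξ):
  CH₃OH: 573 − 1(523.7) = 49.28
  O₂: 1292 − 1.5(523.7) = 506.2
  N₂: 4860 (inert)
  CO₂: 0 + 1(523.7) = 523.7
  H₂O: 0 + 2(523.7) = 1047
Dry total = 5939 mol/min; y_O₂ (dry) = 506.2 / 5939 = 0.08524.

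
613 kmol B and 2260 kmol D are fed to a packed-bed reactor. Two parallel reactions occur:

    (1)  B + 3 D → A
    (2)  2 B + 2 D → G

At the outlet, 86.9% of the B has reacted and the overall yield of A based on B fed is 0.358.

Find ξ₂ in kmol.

Yield of A: 1ξ₁ / 613 = 0.358 → ξ₁ = 219.5 kmol.
Conversion of B: 1ξ₁ + 2ξ₂ = 0.869 × 613 = 532.7 → ξ₂ = 156.6 kmol.
Outlet amounts (n = n₀ + Σ ν·ξ):
  B: 613 − 1(219.5) − 2(156.6) = 80.3
  D: 2260 − 3(219.5) − 2(156.6) = 1288
  A: 0 + 1(219.5) = 219.5
  G: 0 + 1(156.6) = 156.6

ξ₂ = 157 kmol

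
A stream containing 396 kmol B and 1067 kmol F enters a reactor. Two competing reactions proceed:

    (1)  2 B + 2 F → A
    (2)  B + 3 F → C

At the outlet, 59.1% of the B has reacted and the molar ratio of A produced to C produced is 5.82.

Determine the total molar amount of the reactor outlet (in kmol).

Conversion of B: B consumed = 0.591 × 396 = 234 kmol = 2ξ₁ + 1ξ₂.
Selectivity: 1ξ₁ / (1ξ₂) = 5.82 → ξ₁ = 5.82 ξ₂.
Substitute: (2·5.82 + 1) ξ₂ = 234 → ξ₂ = 18.52 kmol, ξ₁ = 107.8 kmol.
Outlet amounts (n = n₀ + Σ ν·ξ):
  B: 396 − 2(107.8) − 1(18.52) = 162
  F: 1067 − 2(107.8) − 3(18.52) = 795.9
  A: 0 + 1(107.8) = 107.8
  C: 0 + 1(18.52) = 18.52
Total out = 162 + 795.9 + 107.8 + 18.52 = 1084 kmol.

1080 kmol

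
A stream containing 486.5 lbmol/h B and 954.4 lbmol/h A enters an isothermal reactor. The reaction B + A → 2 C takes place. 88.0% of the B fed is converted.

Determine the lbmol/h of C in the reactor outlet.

856 lbmol/h

B reacted = 0.88 × 486.5 = 428.1 lbmol/h; ν_B = −1, so ξ = 428.1/1 = 428.1 lbmol/h.
Outlet amounts (n = n₀ + ν ξ):
  B: 486.5 − 1(428.1) = 58.38
  A: 954.4 − 1(428.1) = 526.3
  C: 0 + 2(428.1) = 856.2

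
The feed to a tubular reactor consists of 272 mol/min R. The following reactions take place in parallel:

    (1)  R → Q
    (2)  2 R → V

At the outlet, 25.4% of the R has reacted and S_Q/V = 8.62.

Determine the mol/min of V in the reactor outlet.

6.51 mol/min

Conversion of R: R consumed = 0.254 × 272 = 69.09 mol/min = 1ξ₁ + 2ξ₂.
Selectivity: 1ξ₁ / (1ξ₂) = 8.62 → ξ₁ = 8.62 ξ₂.
Substitute: (1·8.62 + 2) ξ₂ = 69.09 → ξ₂ = 6.505 mol/min, ξ₁ = 56.08 mol/min.
Outlet amounts (n = n₀ + Σ ν·ξ):
  R: 272 − 1(56.08) − 2(6.505) = 202.9
  Q: 0 + 1(56.08) = 56.08
  V: 0 + 1(6.505) = 6.505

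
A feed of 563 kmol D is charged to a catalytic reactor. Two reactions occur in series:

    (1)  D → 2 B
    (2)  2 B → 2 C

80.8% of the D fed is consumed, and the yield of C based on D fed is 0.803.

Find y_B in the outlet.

Conversion of D: D consumed = 1ξ₁ = 0.808 × 563 → ξ₁ = 454.9 kmol.
Yield of C: 2ξ₂ / 563 = 0.803 → ξ₂ = 226 kmol.
Outlet amounts (n = n₀ + Σ ν·ξ):
  D: 563 − 1(454.9) = 108.1
  B: 0 + 2(454.9) − 2(226) = 457.7
  C: 0 + 2(226) = 452.1
Total out = 1018 kmol; y_B = 457.7 / 1018 = 0.4497.

0.45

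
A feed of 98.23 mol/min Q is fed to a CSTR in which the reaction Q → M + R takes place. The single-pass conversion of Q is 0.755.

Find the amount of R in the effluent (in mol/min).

Q reacted = 0.755 × 98.23 = 74.16 mol/min; ν_Q = −1, so ξ = 74.16/1 = 74.16 mol/min.
Outlet amounts (n = n₀ + ν ξ):
  Q: 98.23 − 1(74.16) = 24.07
  M: 0 + 1(74.16) = 74.16
  R: 0 + 1(74.16) = 74.16

74.2 mol/min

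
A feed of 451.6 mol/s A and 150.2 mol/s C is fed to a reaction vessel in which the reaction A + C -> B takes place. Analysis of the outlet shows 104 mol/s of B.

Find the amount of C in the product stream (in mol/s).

For B: n = n₀ + 1ξ → 104 = 0 + 1ξ, giving ξ = 104 mol/s.
Outlet amounts (n = n₀ + ν ξ):
  A: 451.6 − 1(104) = 347.6
  C: 150.2 − 1(104) = 46.2
  B: 0 + 1(104) = 104

46.2 mol/s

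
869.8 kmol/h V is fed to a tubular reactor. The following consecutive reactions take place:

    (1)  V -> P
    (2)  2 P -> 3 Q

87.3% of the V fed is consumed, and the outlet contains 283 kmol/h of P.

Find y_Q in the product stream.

0.645

Conversion of V: V consumed = 1ξ₁ = 0.873 × 869.8 → ξ₁ = 759.3 kmol/h.
P balance: n_P = 0 + 1ξ₁ − 2ξ₂ = 283 → ξ₂ = (1·759.3 − 283)/2 = 238.2 kmol/h.
Outlet amounts (n = n₀ + Σ ν·ξ):
  V: 869.8 − 1(759.3) = 110.5
  P: 0 + 1(759.3) − 2(238.2) = 283
  Q: 0 + 3(238.2) = 714.5
Total out = 1108 kmol/h; y_Q = 714.5 / 1108 = 0.6449.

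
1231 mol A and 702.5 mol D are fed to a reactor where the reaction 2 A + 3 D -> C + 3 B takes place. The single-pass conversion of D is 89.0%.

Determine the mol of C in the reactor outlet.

208 mol

D reacted = 0.89 × 702.5 = 625.2 mol; ν_D = −3, so ξ = 625.2/3 = 208.4 mol.
Outlet amounts (n = n₀ + ν ξ):
  A: 1231 − 2(208.4) = 814.2
  D: 702.5 − 3(208.4) = 77.27
  C: 0 + 1(208.4) = 208.4
  B: 0 + 3(208.4) = 625.2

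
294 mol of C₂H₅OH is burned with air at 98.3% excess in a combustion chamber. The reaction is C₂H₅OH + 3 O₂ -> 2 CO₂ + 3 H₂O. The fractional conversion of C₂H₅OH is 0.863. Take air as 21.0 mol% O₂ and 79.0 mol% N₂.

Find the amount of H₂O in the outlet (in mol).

Stoichiometric O₂ = 3 × 294 = 882 mol; O₂ fed = 882 × 1.983 = 1749 mol.
N₂ fed = 1749 × 79/21 = 6580 mol.
Fuel reacted = 0.863 × 294 → ξ = 253.7 mol.
Outlet (n = n₀ + ν ξ):
  C₂H₅OH: 294 − 1(253.7) = 40.28
  O₂: 1749 − 3(253.7) = 987.8
  N₂: 6580 (inert)
  CO₂: 0 + 2(253.7) = 507.4
  H₂O: 0 + 3(253.7) = 761.2

761 mol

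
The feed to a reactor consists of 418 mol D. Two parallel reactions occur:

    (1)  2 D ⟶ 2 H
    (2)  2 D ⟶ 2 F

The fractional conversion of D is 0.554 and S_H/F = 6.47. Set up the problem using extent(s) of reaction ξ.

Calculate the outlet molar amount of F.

31 mol

Conversion of D: D consumed = 0.554 × 418 = 231.6 mol = 2ξ₁ + 2ξ₂.
Selectivity: 2ξ₁ / (2ξ₂) = 6.47 → ξ₁ = 6.47 ξ₂.
Substitute: (2·6.47 + 2) ξ₂ = 231.6 → ξ₂ = 15.5 mol, ξ₁ = 100.3 mol.
Outlet amounts (n = n₀ + Σ ν·ξ):
  D: 418 − 2(100.3) − 2(15.5) = 186.4
  H: 0 + 2(100.3) = 200.6
  F: 0 + 2(15.5) = 31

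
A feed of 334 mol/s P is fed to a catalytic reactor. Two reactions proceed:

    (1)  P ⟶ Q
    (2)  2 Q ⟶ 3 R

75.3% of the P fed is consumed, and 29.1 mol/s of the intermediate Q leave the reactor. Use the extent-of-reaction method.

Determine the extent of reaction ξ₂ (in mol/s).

ξ₂ = 111 mol/s

Conversion of P: P consumed = 1ξ₁ = 0.753 × 334 → ξ₁ = 251.5 mol/s.
Q balance: n_Q = 0 + 1ξ₁ − 2ξ₂ = 29.1 → ξ₂ = (1·251.5 − 29.1)/2 = 111.2 mol/s.
Outlet amounts (n = n₀ + Σ ν·ξ):
  P: 334 − 1(251.5) = 82.5
  Q: 0 + 1(251.5) − 2(111.2) = 29.1
  R: 0 + 3(111.2) = 333.6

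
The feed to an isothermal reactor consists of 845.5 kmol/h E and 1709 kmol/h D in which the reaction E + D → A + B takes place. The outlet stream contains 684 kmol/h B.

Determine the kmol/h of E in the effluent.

For B: n = n₀ + 1ξ → 684 = 0 + 1ξ, giving ξ = 684 kmol/h.
Outlet amounts (n = n₀ + ν ξ):
  E: 845.5 − 1(684) = 161.5
  D: 1709 − 1(684) = 1025
  A: 0 + 1(684) = 684
  B: 0 + 1(684) = 684

162 kmol/h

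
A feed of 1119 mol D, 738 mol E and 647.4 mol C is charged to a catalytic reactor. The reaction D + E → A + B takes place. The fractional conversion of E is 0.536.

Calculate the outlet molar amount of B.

E reacted = 0.536 × 738 = 395.6 mol; ν_E = −1, so ξ = 395.6/1 = 395.6 mol.
Outlet amounts (n = n₀ + ν ξ):
  D: 1119 − 1(395.6) = 723.4
  E: 738 − 1(395.6) = 342.4
  A: 0 + 1(395.6) = 395.6
  B: 0 + 1(395.6) = 395.6
  C: 647.4 (inert)

396 mol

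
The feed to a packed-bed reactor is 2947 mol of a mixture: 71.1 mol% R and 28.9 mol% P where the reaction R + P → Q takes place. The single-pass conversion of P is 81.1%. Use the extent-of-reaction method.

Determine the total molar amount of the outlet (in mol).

2260 mol

P reacted = 0.811 × 851.7 = 690.7 mol; ν_P = −1, so ξ = 690.7/1 = 690.7 mol.
Outlet amounts (n = n₀ + ν ξ):
  R: 2095 − 1(690.7) = 1405
  P: 851.7 − 1(690.7) = 161
  Q: 0 + 1(690.7) = 690.7
Total out = 1405 + 161 + 690.7 = 2256 mol.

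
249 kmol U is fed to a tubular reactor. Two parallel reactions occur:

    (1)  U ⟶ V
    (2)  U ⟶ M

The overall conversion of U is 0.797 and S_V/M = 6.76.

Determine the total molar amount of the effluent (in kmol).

Conversion of U: U consumed = 0.797 × 249 = 198.5 kmol = 1ξ₁ + 1ξ₂.
Selectivity: 1ξ₁ / (1ξ₂) = 6.76 → ξ₁ = 6.76 ξ₂.
Substitute: (1·6.76 + 1) ξ₂ = 198.5 → ξ₂ = 25.57 kmol, ξ₁ = 172.9 kmol.
Outlet amounts (n = n₀ + Σ ν·ξ):
  U: 249 − 1(172.9) − 1(25.57) = 50.55
  V: 0 + 1(172.9) = 172.9
  M: 0 + 1(25.57) = 25.57
Total out = 50.55 + 172.9 + 25.57 = 249 kmol.

249 kmol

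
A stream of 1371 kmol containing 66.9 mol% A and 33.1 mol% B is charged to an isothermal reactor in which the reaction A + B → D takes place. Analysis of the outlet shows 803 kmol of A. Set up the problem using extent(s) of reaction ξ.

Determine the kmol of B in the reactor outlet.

For A: n = n₀ − 1ξ → 803 = 917.2 − 1ξ, giving ξ = 114.2 kmol.
Outlet amounts (n = n₀ + ν ξ):
  A: 917.2 − 1(114.2) = 803
  B: 453.8 − 1(114.2) = 339.6
  D: 0 + 1(114.2) = 114.2

340 kmol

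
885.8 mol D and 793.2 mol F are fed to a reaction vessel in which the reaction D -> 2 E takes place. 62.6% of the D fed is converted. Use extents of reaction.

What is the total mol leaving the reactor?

2230 mol

D reacted = 0.626 × 885.8 = 554.5 mol; ν_D = −1, so ξ = 554.5/1 = 554.5 mol.
Outlet amounts (n = n₀ + ν ξ):
  D: 885.8 − 1(554.5) = 331.3
  E: 0 + 2(554.5) = 1109
  F: 793.2 (inert)
Total out = 331.3 + 1109 + 793.2 = 2234 mol.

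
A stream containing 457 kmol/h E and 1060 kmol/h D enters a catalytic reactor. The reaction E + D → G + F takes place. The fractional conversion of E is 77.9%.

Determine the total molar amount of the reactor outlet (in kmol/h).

E reacted = 0.779 × 457 = 356 kmol/h; ν_E = −1, so ξ = 356/1 = 356 kmol/h.
Outlet amounts (n = n₀ + ν ξ):
  E: 457 − 1(356) = 101
  D: 1060 − 1(356) = 704
  G: 0 + 1(356) = 356
  F: 0 + 1(356) = 356
Total out = 101 + 704 + 356 + 356 = 1517 kmol/h.

1520 kmol/h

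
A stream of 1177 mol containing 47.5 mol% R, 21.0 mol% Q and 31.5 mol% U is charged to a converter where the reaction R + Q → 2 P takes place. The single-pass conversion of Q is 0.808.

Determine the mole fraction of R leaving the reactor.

Q reacted = 0.808 × 247.2 = 199.7 mol; ν_Q = −1, so ξ = 199.7/1 = 199.7 mol.
Outlet amounts (n = n₀ + ν ξ):
  R: 559.1 − 1(199.7) = 359.4
  Q: 247.2 − 1(199.7) = 47.46
  P: 0 + 2(199.7) = 399.4
  U: 370.8 (inert)
Total out = 1177 mol; y_R = 359.4 / 1177 = 0.3053.

0.305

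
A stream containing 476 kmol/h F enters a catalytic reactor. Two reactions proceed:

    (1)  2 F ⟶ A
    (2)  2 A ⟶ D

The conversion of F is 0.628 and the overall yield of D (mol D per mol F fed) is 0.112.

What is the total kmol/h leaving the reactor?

273 kmol/h

Conversion of F: F consumed = 2ξ₁ = 0.628 × 476 → ξ₁ = 149.5 kmol/h.
Yield of D: 1ξ₂ / 476 = 0.112 → ξ₂ = 53.31 kmol/h.
Outlet amounts (n = n₀ + Σ ν·ξ):
  F: 476 − 2(149.5) = 177.1
  A: 0 + 1(149.5) − 2(53.31) = 42.84
  D: 0 + 1(53.31) = 53.31
Total out = 177.1 + 42.84 + 53.31 = 273.2 kmol/h.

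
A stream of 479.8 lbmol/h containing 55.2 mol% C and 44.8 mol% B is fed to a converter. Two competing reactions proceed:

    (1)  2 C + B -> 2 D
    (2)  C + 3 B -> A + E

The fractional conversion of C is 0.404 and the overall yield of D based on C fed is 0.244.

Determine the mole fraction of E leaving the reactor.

0.117

Yield of D: 2ξ₁ / 264.8 = 0.244 → ξ₁ = 32.31 lbmol/h.
Conversion of C: 2ξ₁ + 1ξ₂ = 0.404 × 264.8 = 107 → ξ₂ = 42.38 lbmol/h.
Outlet amounts (n = n₀ + Σ ν·ξ):
  C: 264.8 − 2(32.31) − 1(42.38) = 157.9
  B: 215 − 1(32.31) − 3(42.38) = 55.51
  D: 0 + 2(32.31) = 64.62
  A: 0 + 1(42.38) = 42.38
  E: 0 + 1(42.38) = 42.38
Total out = 362.7 lbmol/h; y_E = 42.38 / 362.7 = 0.1168.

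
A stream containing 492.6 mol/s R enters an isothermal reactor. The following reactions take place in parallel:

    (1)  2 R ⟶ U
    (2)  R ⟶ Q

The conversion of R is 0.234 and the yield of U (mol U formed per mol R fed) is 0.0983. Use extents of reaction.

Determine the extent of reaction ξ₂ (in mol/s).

Yield of U: 1ξ₁ / 492.6 = 0.0983 → ξ₁ = 48.42 mol/s.
Conversion of R: 2ξ₁ + 1ξ₂ = 0.234 × 492.6 = 115.3 → ξ₂ = 18.42 mol/s.
Outlet amounts (n = n₀ + Σ ν·ξ):
  R: 492.6 − 2(48.42) − 1(18.42) = 377.3
  U: 0 + 1(48.42) = 48.42
  Q: 0 + 1(18.42) = 18.42

ξ₂ = 18.4 mol/s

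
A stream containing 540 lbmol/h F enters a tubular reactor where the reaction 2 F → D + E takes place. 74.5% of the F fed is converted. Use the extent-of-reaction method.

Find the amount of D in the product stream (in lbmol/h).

201 lbmol/h

F reacted = 0.745 × 540 = 402.3 lbmol/h; ν_F = −2, so ξ = 402.3/2 = 201.2 lbmol/h.
Outlet amounts (n = n₀ + ν ξ):
  F: 540 − 2(201.2) = 137.7
  D: 0 + 1(201.2) = 201.2
  E: 0 + 1(201.2) = 201.2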